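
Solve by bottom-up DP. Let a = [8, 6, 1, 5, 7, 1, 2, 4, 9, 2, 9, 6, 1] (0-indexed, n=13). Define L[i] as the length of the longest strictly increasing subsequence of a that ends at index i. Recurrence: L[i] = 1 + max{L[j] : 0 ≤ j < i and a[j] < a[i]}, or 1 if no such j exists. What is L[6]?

   i    0    1    2    3    4    5    6    7    8    9   10   11   12
a[i]    8    6    1    5    7    1    2    4    9    2    9    6    1
L[i]    1    1    1    2    3    1    2    3    4    2    4    4    1

2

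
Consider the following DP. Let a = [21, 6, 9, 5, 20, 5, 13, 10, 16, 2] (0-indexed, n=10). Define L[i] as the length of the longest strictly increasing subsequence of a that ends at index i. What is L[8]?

   i    0    1    2    3    4    5    6    7    8    9
a[i]   21    6    9    5   20    5   13   10   16    2
L[i]    1    1    2    1    3    1    3    3    4    1

4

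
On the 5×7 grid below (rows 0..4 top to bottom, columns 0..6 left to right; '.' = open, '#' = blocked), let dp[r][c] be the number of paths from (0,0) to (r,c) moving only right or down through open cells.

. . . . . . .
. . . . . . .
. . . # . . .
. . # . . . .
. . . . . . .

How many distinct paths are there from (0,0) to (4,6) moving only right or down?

r\c   0   1   2   3   4   5   6
  0   1   1   1   1   1   1   1
  1   1   2   3   4   5   6   7
  2   1   3   6   0   5  11  18
  3   1   4   0   0   5  16  34
  4   1   5   5   5  10  26  60

60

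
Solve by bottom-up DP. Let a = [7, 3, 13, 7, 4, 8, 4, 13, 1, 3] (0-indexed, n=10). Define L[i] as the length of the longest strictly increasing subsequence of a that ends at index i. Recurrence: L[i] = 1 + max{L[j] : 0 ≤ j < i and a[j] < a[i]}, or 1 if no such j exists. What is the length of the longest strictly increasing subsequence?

4

   i    0    1    2    3    4    5    6    7    8    9
a[i]    7    3   13    7    4    8    4   13    1    3
L[i]    1    1    2    2    2    3    2    4    1    2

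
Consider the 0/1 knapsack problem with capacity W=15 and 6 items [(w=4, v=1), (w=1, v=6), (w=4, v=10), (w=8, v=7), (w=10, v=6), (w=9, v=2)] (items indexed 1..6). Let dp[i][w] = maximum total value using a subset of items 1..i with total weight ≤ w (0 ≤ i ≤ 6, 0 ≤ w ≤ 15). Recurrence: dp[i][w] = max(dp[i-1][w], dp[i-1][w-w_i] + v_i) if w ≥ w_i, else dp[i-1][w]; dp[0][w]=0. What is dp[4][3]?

6

i\w   0   1   2   3   4   5   6   7   8   9  10  11  12  13  14  15
  0   0   0   0   0   0   0   0   0   0   0   0   0   0   0   0   0
  1   0   0   0   0   1   1   1   1   1   1   1   1   1   1   1   1
  2   0   6   6   6   6   7   7   7   7   7   7   7   7   7   7   7
  3   0   6   6   6  10  16  16  16  16  17  17  17  17  17  17  17
  4   0   6   6   6  10  16  16  16  16  17  17  17  17  23  23  23
  5   0   6   6   6  10  16  16  16  16  17  17  17  17  23  23  23
  6   0   6   6   6  10  16  16  16  16  17  17  17  17  23  23  23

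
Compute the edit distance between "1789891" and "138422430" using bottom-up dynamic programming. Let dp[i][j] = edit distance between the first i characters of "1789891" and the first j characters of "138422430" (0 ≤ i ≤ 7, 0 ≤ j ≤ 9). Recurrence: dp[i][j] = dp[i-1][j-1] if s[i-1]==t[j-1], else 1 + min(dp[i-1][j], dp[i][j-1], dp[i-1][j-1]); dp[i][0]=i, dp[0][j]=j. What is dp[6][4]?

   ''  1  3  8  4  2  2  4  3  0
''  0  1  2  3  4  5  6  7  8  9
 1  1  0  1  2  3  4  5  6  7  8
 7  2  1  1  2  3  4  5  6  7  8
 8  3  2  2  1  2  3  4  5  6  7
 9  4  3  3  2  2  3  4  5  6  7
 8  5  4  4  3  3  3  4  5  6  7
 9  6  5  5  4  4  4  4  5  6  7
 1  7  6  6  5  5  5  5  5  6  7

4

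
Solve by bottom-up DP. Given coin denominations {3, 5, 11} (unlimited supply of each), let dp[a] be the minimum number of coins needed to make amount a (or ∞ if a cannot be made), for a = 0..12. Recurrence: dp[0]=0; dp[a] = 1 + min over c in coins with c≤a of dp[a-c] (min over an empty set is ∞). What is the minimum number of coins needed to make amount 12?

 a  0  1  2  3  4  5  6  7  8  9 10 11 12
dp  0  -  -  1  -  1  2  -  2  3  2  1  4
(- denotes ∞ / unreachable)

4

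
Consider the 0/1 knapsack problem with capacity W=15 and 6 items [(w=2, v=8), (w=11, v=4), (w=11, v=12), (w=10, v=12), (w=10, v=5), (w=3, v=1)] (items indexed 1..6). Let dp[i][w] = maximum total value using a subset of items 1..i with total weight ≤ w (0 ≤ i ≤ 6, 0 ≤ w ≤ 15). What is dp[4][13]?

i\w   0   1   2   3   4   5   6   7   8   9  10  11  12  13  14  15
  0   0   0   0   0   0   0   0   0   0   0   0   0   0   0   0   0
  1   0   0   8   8   8   8   8   8   8   8   8   8   8   8   8   8
  2   0   0   8   8   8   8   8   8   8   8   8   8   8  12  12  12
  3   0   0   8   8   8   8   8   8   8   8   8  12  12  20  20  20
  4   0   0   8   8   8   8   8   8   8   8  12  12  20  20  20  20
  5   0   0   8   8   8   8   8   8   8   8  12  12  20  20  20  20
  6   0   0   8   8   8   9   9   9   9   9  12  12  20  20  20  21

20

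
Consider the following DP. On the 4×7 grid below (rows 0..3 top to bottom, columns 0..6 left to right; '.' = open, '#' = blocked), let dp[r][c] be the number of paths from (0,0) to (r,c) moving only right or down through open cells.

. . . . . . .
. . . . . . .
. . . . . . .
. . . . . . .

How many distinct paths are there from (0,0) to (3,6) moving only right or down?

84

r\c   0   1   2   3   4   5   6
  0   1   1   1   1   1   1   1
  1   1   2   3   4   5   6   7
  2   1   3   6  10  15  21  28
  3   1   4  10  20  35  56  84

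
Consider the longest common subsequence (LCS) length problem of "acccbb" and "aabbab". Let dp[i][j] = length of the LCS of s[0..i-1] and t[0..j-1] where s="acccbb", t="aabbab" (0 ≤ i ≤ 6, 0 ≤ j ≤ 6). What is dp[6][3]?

2

   ''  a  a  b  b  a  b
''  0  0  0  0  0  0  0
 a  0  1  1  1  1  1  1
 c  0  1  1  1  1  1  1
 c  0  1  1  1  1  1  1
 c  0  1  1  1  1  1  1
 b  0  1  1  2  2  2  2
 b  0  1  1  2  3  3  3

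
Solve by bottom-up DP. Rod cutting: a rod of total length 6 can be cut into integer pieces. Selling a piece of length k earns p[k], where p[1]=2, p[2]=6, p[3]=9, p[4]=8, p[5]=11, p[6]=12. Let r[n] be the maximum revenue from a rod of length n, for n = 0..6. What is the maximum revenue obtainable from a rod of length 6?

18

   n    0    1    2    3    4    5    6
r[n]    0    2    6    9   12   15   18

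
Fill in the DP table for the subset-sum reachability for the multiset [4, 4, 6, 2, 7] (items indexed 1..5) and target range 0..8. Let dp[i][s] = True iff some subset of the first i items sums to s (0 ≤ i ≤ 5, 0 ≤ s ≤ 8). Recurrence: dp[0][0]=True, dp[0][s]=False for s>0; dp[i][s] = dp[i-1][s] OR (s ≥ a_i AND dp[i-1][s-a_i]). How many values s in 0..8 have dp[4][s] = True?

i\s   0   1   2   3   4   5   6   7   8
  0   T   F   F   F   F   F   F   F   F
  1   T   F   F   F   T   F   F   F   F
  2   T   F   F   F   T   F   F   F   T
  3   T   F   F   F   T   F   T   F   T
  4   T   F   T   F   T   F   T   F   T
  5   T   F   T   F   T   F   T   T   T

5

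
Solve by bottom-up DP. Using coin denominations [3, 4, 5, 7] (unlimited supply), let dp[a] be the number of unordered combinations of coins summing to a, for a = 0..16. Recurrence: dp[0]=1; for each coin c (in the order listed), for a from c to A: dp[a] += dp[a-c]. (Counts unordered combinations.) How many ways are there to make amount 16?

after  coin     0     1     2     3     4     5     6     7     8     9    10    11    12    13    14    15    16
          3     1     0     0     1     0     0     1     0     0     1     0     0     1     0     0     1     0
          4     1     0     0     1     1     0     1     1     1     1     1     1     2     1     1     2     2
          5     1     0     0     1     1     1     1     1     2     2     2     2     3     3     3     4     4
          7     1     0     0     1     1     1     1     2     2     2     3     3     4     4     5     6     6

6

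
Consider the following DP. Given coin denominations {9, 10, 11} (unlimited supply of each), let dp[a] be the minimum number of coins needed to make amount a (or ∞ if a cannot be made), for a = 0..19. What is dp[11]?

1

 a  0  1  2  3  4  5  6  7  8  9 10 11 12 13 14 15 16 17 18 19
dp  0  -  -  -  -  -  -  -  -  1  1  1  -  -  -  -  -  -  2  2
(- denotes ∞ / unreachable)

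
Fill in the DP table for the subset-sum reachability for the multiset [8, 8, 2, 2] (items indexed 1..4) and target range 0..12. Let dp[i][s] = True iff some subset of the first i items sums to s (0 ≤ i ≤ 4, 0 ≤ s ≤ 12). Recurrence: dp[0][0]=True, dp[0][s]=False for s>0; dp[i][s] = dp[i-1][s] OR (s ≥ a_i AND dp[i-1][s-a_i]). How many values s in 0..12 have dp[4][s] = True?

6

i\s   0   1   2   3   4   5   6   7   8   9  10  11  12
  0   T   F   F   F   F   F   F   F   F   F   F   F   F
  1   T   F   F   F   F   F   F   F   T   F   F   F   F
  2   T   F   F   F   F   F   F   F   T   F   F   F   F
  3   T   F   T   F   F   F   F   F   T   F   T   F   F
  4   T   F   T   F   T   F   F   F   T   F   T   F   T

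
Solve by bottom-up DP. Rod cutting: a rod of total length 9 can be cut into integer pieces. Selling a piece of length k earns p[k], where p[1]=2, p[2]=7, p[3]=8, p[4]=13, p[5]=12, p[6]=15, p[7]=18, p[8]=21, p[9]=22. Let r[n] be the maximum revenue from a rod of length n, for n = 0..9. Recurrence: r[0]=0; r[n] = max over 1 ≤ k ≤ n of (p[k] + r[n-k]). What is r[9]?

   n    0    1    2    3    4    5    6    7    8    9
r[n]    0    2    7    9   14   16   21   23   28   30

30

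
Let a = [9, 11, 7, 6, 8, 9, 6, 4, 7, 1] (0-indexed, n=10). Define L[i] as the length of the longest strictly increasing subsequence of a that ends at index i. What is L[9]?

   i    0    1    2    3    4    5    6    7    8    9
a[i]    9   11    7    6    8    9    6    4    7    1
L[i]    1    2    1    1    2    3    1    1    2    1

1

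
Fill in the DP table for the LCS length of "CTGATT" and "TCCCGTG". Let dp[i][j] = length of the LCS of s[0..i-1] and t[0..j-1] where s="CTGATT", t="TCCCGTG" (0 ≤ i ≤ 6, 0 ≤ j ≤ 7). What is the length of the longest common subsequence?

   ''  T  C  C  C  G  T  G
''  0  0  0  0  0  0  0  0
 C  0  0  1  1  1  1  1  1
 T  0  1  1  1  1  1  2  2
 G  0  1  1  1  1  2  2  3
 A  0  1  1  1  1  2  2  3
 T  0  1  1  1  1  2  3  3
 T  0  1  1  1  1  2  3  3

3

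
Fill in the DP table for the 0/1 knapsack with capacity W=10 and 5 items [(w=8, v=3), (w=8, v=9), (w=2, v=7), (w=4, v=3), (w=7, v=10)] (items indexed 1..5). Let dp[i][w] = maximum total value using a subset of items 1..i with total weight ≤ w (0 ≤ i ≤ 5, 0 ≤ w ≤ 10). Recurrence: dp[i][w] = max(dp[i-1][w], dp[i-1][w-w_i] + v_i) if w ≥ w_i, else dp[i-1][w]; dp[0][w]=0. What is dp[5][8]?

10

i\w   0   1   2   3   4   5   6   7   8   9  10
  0   0   0   0   0   0   0   0   0   0   0   0
  1   0   0   0   0   0   0   0   0   3   3   3
  2   0   0   0   0   0   0   0   0   9   9   9
  3   0   0   7   7   7   7   7   7   9   9  16
  4   0   0   7   7   7   7  10  10  10  10  16
  5   0   0   7   7   7   7  10  10  10  17  17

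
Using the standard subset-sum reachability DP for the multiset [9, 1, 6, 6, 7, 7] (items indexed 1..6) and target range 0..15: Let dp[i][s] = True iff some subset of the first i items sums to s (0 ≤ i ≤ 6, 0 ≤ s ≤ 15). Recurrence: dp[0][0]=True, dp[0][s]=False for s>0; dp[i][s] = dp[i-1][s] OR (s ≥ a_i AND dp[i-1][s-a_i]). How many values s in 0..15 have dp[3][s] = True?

7

i\s   0   1   2   3   4   5   6   7   8   9  10  11  12  13  14  15
  0   T   F   F   F   F   F   F   F   F   F   F   F   F   F   F   F
  1   T   F   F   F   F   F   F   F   F   T   F   F   F   F   F   F
  2   T   T   F   F   F   F   F   F   F   T   T   F   F   F   F   F
  3   T   T   F   F   F   F   T   T   F   T   T   F   F   F   F   T
  4   T   T   F   F   F   F   T   T   F   T   T   F   T   T   F   T
  5   T   T   F   F   F   F   T   T   T   T   T   F   T   T   T   T
  6   T   T   F   F   F   F   T   T   T   T   T   F   T   T   T   T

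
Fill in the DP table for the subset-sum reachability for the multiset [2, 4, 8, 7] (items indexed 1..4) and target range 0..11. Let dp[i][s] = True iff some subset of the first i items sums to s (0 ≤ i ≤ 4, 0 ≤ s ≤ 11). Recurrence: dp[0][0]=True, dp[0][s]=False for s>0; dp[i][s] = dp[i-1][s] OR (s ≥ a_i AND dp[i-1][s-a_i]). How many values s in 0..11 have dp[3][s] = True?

i\s   0   1   2   3   4   5   6   7   8   9  10  11
  0   T   F   F   F   F   F   F   F   F   F   F   F
  1   T   F   T   F   F   F   F   F   F   F   F   F
  2   T   F   T   F   T   F   T   F   F   F   F   F
  3   T   F   T   F   T   F   T   F   T   F   T   F
  4   T   F   T   F   T   F   T   T   T   T   T   T

6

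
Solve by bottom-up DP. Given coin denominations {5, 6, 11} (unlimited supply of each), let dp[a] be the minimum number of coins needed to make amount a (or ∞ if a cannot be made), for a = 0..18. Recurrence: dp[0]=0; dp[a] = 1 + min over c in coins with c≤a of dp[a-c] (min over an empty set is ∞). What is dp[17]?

2

 a  0  1  2  3  4  5  6  7  8  9 10 11 12 13 14 15 16 17 18
dp  0  -  -  -  -  1  1  -  -  -  2  1  2  -  -  3  2  2  3
(- denotes ∞ / unreachable)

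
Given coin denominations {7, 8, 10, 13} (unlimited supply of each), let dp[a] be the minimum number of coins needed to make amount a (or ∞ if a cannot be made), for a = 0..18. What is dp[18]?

 a  0  1  2  3  4  5  6  7  8  9 10 11 12 13 14 15 16 17 18
dp  0  -  -  -  -  -  -  1  1  -  1  -  -  1  2  2  2  2  2
(- denotes ∞ / unreachable)

2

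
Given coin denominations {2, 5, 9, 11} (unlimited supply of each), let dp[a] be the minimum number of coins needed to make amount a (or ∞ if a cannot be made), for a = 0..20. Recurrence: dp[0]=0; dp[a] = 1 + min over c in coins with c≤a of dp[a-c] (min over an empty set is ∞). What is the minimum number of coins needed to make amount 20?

 a  0  1  2  3  4  5  6  7  8  9 10 11 12 13 14 15 16 17 18 19 20
dp  0  -  1  -  2  1  3  2  4  1  2  1  3  2  2  3  2  4  2  3  2
(- denotes ∞ / unreachable)

2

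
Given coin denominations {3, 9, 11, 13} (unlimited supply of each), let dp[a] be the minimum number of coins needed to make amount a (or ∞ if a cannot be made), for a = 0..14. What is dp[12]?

 a  0  1  2  3  4  5  6  7  8  9 10 11 12 13 14
dp  0  -  -  1  -  -  2  -  -  1  -  1  2  1  2
(- denotes ∞ / unreachable)

2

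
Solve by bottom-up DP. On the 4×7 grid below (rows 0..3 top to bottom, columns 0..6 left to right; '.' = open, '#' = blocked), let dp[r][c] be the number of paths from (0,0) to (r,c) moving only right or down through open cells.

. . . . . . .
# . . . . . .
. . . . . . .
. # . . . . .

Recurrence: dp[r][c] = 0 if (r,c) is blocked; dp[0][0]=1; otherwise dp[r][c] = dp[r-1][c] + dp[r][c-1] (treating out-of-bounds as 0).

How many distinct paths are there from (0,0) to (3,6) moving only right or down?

55

r\c   0   1   2   3   4   5   6
  0   1   1   1   1   1   1   1
  1   0   1   2   3   4   5   6
  2   0   1   3   6  10  15  21
  3   0   0   3   9  19  34  55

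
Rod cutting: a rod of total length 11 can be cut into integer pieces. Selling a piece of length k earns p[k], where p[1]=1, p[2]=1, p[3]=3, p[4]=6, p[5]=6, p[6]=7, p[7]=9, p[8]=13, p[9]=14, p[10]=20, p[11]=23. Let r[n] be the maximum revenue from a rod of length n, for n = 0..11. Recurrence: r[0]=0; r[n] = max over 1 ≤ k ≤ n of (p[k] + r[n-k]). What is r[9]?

   n    0    1    2    3    4    5    6    7    8    9   10   11
r[n]    0    1    2    3    6    7    8    9   13   14   20   23

14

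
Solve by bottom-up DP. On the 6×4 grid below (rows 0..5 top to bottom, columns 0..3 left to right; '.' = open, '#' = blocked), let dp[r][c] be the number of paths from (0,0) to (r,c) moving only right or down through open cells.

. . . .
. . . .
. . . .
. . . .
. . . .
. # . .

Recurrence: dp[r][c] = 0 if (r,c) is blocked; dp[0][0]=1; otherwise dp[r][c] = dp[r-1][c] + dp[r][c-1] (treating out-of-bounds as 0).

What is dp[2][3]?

r\c   0   1   2   3
  0   1   1   1   1
  1   1   2   3   4
  2   1   3   6  10
  3   1   4  10  20
  4   1   5  15  35
  5   1   0  15  50

10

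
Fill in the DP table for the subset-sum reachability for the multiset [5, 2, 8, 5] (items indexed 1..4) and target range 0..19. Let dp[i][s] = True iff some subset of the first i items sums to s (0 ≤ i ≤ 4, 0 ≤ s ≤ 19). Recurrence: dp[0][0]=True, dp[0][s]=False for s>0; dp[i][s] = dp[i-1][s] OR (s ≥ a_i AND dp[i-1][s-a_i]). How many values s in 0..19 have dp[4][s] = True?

i\s   0   1   2   3   4   5   6   7   8   9  10  11  12  13  14  15  16  17  18  19
  0   T   F   F   F   F   F   F   F   F   F   F   F   F   F   F   F   F   F   F   F
  1   T   F   F   F   F   T   F   F   F   F   F   F   F   F   F   F   F   F   F   F
  2   T   F   T   F   F   T   F   T   F   F   F   F   F   F   F   F   F   F   F   F
  3   T   F   T   F   F   T   F   T   T   F   T   F   F   T   F   T   F   F   F   F
  4   T   F   T   F   F   T   F   T   T   F   T   F   T   T   F   T   F   F   T   F

10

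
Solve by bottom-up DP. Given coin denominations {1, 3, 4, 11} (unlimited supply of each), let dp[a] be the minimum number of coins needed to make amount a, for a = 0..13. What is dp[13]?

 a  0  1  2  3  4  5  6  7  8  9 10 11 12 13
dp  0  1  2  1  1  2  2  2  2  3  3  1  2  3

3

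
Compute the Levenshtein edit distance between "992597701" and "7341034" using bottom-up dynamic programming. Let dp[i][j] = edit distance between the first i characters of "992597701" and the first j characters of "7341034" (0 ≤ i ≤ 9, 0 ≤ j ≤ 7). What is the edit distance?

9

   ''  7  3  4  1  0  3  4
''  0  1  2  3  4  5  6  7
 9  1  1  2  3  4  5  6  7
 9  2  2  2  3  4  5  6  7
 2  3  3  3  3  4  5  6  7
 5  4  4  4  4  4  5  6  7
 9  5  5  5  5  5  5  6  7
 7  6  5  6  6  6  6  6  7
 7  7  6  6  7  7  7  7  7
 0  8  7  7  7  8  7  8  8
 1  9  8  8  8  7  8  8  9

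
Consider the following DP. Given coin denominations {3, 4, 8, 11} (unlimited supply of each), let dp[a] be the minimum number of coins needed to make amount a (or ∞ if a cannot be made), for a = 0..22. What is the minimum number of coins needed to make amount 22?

2

 a  0  1  2  3  4  5  6  7  8  9 10 11 12 13 14 15 16 17 18 19 20 21 22
dp  0  -  -  1  1  -  2  2  1  3  3  1  2  4  2  2  2  3  3  2  3  4  2
(- denotes ∞ / unreachable)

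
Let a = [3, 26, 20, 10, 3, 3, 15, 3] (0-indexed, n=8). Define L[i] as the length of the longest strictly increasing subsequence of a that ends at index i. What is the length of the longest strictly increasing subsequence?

   i    0    1    2    3    4    5    6    7
a[i]    3   26   20   10    3    3   15    3
L[i]    1    2    2    2    1    1    3    1

3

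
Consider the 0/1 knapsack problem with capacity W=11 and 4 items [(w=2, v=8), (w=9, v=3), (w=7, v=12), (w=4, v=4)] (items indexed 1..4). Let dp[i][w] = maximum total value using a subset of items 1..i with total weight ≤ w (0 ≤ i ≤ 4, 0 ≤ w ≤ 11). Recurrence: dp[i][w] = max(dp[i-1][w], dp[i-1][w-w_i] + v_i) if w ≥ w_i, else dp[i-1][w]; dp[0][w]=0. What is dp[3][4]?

i\w   0   1   2   3   4   5   6   7   8   9  10  11
  0   0   0   0   0   0   0   0   0   0   0   0   0
  1   0   0   8   8   8   8   8   8   8   8   8   8
  2   0   0   8   8   8   8   8   8   8   8   8  11
  3   0   0   8   8   8   8   8  12  12  20  20  20
  4   0   0   8   8   8   8  12  12  12  20  20  20

8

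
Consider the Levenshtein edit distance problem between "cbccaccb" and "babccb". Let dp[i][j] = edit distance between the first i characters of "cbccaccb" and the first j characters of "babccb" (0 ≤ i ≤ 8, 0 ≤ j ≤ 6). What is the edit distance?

   ''  b  a  b  c  c  b
''  0  1  2  3  4  5  6
 c  1  1  2  3  3  4  5
 b  2  1  2  2  3  4  4
 c  3  2  2  3  2  3  4
 c  4  3  3  3  3  2  3
 a  5  4  3  4  4  3  3
 c  6  5  4  4  4  4  4
 c  7  6  5  5  4  4  5
 b  8  7  6  5  5  5  4

4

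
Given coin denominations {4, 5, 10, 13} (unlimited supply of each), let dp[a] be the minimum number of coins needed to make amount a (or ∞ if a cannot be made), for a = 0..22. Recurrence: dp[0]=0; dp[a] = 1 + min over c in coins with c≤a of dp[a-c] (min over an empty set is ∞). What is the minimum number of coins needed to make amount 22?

3

 a  0  1  2  3  4  5  6  7  8  9 10 11 12 13 14 15 16 17 18 19 20 21 22
dp  0  -  -  -  1  1  -  -  2  2  1  -  3  1  2  2  4  2  2  3  2  3  3
(- denotes ∞ / unreachable)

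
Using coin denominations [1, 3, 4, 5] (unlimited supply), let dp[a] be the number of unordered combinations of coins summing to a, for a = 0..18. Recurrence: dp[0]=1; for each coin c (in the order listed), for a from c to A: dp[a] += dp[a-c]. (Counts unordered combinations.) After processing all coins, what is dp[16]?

after  coin     0     1     2     3     4     5     6     7     8     9    10    11    12    13    14    15    16    17    18
          1     1     1     1     1     1     1     1     1     1     1     1     1     1     1     1     1     1     1     1
          3     1     1     1     2     2     2     3     3     3     4     4     4     5     5     5     6     6     6     7
          4     1     1     1     2     3     3     4     5     6     7     8     9    11    12    13    15    17    18    20
          5     1     1     1     2     3     4     5     6     8    10    12    14    17    20    23    27    31    35    40

31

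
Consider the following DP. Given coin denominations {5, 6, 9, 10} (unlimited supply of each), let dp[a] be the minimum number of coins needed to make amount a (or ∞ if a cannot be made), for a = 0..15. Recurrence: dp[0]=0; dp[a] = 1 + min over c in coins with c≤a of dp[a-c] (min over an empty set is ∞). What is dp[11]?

2

 a  0  1  2  3  4  5  6  7  8  9 10 11 12 13 14 15
dp  0  -  -  -  -  1  1  -  -  1  1  2  2  -  2  2
(- denotes ∞ / unreachable)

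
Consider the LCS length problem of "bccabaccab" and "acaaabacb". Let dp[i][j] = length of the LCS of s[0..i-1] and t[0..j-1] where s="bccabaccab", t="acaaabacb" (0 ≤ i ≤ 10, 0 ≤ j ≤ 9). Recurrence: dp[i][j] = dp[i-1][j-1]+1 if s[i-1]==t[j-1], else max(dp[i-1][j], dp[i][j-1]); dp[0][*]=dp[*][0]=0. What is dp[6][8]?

4

   ''  a  c  a  a  a  b  a  c  b
''  0  0  0  0  0  0  0  0  0  0
 b  0  0  0  0  0  0  1  1  1  1
 c  0  0  1  1  1  1  1  1  2  2
 c  0  0  1  1  1  1  1  1  2  2
 a  0  1  1  2  2  2  2  2  2  2
 b  0  1  1  2  2  2  3  3  3  3
 a  0  1  1  2  3  3  3  4  4  4
 c  0  1  2  2  3  3  3  4  5  5
 c  0  1  2  2  3  3  3  4  5  5
 a  0  1  2  3  3  4  4  4  5  5
 b  0  1  2  3  3  4  5  5  5  6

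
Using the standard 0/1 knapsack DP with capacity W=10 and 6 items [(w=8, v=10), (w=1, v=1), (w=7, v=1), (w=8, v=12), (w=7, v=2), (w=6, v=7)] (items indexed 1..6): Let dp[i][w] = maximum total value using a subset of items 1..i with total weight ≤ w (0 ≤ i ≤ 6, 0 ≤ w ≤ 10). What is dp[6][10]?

i\w   0   1   2   3   4   5   6   7   8   9  10
  0   0   0   0   0   0   0   0   0   0   0   0
  1   0   0   0   0   0   0   0   0  10  10  10
  2   0   1   1   1   1   1   1   1  10  11  11
  3   0   1   1   1   1   1   1   1  10  11  11
  4   0   1   1   1   1   1   1   1  12  13  13
  5   0   1   1   1   1   1   1   2  12  13  13
  6   0   1   1   1   1   1   7   8  12  13  13

13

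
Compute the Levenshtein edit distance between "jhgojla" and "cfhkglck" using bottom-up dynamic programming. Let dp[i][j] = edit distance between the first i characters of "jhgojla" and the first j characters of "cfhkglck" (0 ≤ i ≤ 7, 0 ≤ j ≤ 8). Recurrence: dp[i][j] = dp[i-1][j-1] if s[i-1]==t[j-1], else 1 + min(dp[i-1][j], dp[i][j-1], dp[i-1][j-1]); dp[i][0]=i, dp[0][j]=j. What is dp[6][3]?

6

   ''  c  f  h  k  g  l  c  k
''  0  1  2  3  4  5  6  7  8
 j  1  1  2  3  4  5  6  7  8
 h  2  2  2  2  3  4  5  6  7
 g  3  3  3  3  3  3  4  5  6
 o  4  4  4  4  4  4  4  5  6
 j  5  5  5  5  5  5  5  5  6
 l  6  6  6  6  6  6  5  6  6
 a  7  7  7  7  7  7  6  6  7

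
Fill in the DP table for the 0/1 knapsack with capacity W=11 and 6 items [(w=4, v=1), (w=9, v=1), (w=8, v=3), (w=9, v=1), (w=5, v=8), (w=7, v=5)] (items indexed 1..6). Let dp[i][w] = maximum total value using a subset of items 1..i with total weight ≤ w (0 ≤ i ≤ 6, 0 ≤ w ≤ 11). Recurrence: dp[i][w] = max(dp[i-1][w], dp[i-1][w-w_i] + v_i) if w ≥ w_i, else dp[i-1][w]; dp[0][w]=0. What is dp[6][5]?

i\w   0   1   2   3   4   5   6   7   8   9  10  11
  0   0   0   0   0   0   0   0   0   0   0   0   0
  1   0   0   0   0   1   1   1   1   1   1   1   1
  2   0   0   0   0   1   1   1   1   1   1   1   1
  3   0   0   0   0   1   1   1   1   3   3   3   3
  4   0   0   0   0   1   1   1   1   3   3   3   3
  5   0   0   0   0   1   8   8   8   8   9   9   9
  6   0   0   0   0   1   8   8   8   8   9   9   9

8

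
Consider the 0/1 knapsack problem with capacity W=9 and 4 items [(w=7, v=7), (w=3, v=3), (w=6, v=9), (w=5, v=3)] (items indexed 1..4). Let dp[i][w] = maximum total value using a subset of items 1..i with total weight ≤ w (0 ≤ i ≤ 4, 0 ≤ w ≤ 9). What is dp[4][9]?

12

i\w   0   1   2   3   4   5   6   7   8   9
  0   0   0   0   0   0   0   0   0   0   0
  1   0   0   0   0   0   0   0   7   7   7
  2   0   0   0   3   3   3   3   7   7   7
  3   0   0   0   3   3   3   9   9   9  12
  4   0   0   0   3   3   3   9   9   9  12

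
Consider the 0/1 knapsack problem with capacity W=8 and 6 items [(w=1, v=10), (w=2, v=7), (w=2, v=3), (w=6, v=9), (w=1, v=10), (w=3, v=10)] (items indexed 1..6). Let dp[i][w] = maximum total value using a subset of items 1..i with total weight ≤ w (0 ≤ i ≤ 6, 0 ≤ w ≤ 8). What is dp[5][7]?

30

i\w   0   1   2   3   4   5   6   7   8
  0   0   0   0   0   0   0   0   0   0
  1   0  10  10  10  10  10  10  10  10
  2   0  10  10  17  17  17  17  17  17
  3   0  10  10  17  17  20  20  20  20
  4   0  10  10  17  17  20  20  20  20
  5   0  10  20  20  27  27  30  30  30
  6   0  10  20  20  27  30  30  37  37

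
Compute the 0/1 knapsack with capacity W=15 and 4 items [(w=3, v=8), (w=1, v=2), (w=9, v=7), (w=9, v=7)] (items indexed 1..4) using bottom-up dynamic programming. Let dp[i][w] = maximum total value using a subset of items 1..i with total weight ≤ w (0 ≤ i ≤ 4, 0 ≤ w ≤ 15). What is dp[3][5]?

i\w   0   1   2   3   4   5   6   7   8   9  10  11  12  13  14  15
  0   0   0   0   0   0   0   0   0   0   0   0   0   0   0   0   0
  1   0   0   0   8   8   8   8   8   8   8   8   8   8   8   8   8
  2   0   2   2   8  10  10  10  10  10  10  10  10  10  10  10  10
  3   0   2   2   8  10  10  10  10  10  10  10  10  15  17  17  17
  4   0   2   2   8  10  10  10  10  10  10  10  10  15  17  17  17

10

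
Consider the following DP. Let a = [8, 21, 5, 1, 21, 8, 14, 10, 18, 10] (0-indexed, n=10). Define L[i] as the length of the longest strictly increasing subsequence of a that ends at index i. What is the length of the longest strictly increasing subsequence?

4

   i    0    1    2    3    4    5    6    7    8    9
a[i]    8   21    5    1   21    8   14   10   18   10
L[i]    1    2    1    1    2    2    3    3    4    3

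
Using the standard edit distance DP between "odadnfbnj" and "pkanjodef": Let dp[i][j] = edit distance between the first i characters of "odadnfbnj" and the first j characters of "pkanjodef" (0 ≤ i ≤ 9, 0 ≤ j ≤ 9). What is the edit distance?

8

   ''  p  k  a  n  j  o  d  e  f
''  0  1  2  3  4  5  6  7  8  9
 o  1  1  2  3  4  5  5  6  7  8
 d  2  2  2  3  4  5  6  5  6  7
 a  3  3  3  2  3  4  5  6  6  7
 d  4  4  4  3  3  4  5  5  6  7
 n  5  5  5  4  3  4  5  6  6  7
 f  6  6  6  5  4  4  5  6  7  6
 b  7  7  7  6  5  5  5  6  7  7
 n  8  8  8  7  6  6  6  6  7  8
 j  9  9  9  8  7  6  7  7  7  8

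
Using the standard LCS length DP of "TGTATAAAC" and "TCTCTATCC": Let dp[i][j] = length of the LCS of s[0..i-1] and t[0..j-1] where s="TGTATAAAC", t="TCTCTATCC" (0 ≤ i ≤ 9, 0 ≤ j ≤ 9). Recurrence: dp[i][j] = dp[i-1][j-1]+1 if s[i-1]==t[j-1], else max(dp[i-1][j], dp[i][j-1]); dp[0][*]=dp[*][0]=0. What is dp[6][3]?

2

   ''  T  C  T  C  T  A  T  C  C
''  0  0  0  0  0  0  0  0  0  0
 T  0  1  1  1  1  1  1  1  1  1
 G  0  1  1  1  1  1  1  1  1  1
 T  0  1  1  2  2  2  2  2  2  2
 A  0  1  1  2  2  2  3  3  3  3
 T  0  1  1  2  2  3  3  4  4  4
 A  0  1  1  2  2  3  4  4  4  4
 A  0  1  1  2  2  3  4  4  4  4
 A  0  1  1  2  2  3  4  4  4  4
 C  0  1  2  2  3  3  4  4  5  5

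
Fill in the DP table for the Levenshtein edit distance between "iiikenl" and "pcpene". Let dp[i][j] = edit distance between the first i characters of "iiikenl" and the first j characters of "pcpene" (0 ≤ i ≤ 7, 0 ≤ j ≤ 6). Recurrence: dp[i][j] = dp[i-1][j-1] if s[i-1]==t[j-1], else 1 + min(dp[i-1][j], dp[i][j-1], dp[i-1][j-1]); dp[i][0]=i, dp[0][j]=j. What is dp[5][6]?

   ''  p  c  p  e  n  e
''  0  1  2  3  4  5  6
 i  1  1  2  3  4  5  6
 i  2  2  2  3  4  5  6
 i  3  3  3  3  4  5  6
 k  4  4  4  4  4  5  6
 e  5  5  5  5  4  5  5
 n  6  6  6  6  5  4  5
 l  7  7  7  7  6  5  5

5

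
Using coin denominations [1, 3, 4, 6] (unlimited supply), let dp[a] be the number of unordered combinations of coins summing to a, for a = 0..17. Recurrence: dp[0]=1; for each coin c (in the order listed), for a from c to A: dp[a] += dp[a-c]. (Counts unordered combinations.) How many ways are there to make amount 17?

30

after  coin     0     1     2     3     4     5     6     7     8     9    10    11    12    13    14    15    16    17
          1     1     1     1     1     1     1     1     1     1     1     1     1     1     1     1     1     1     1
          3     1     1     1     2     2     2     3     3     3     4     4     4     5     5     5     6     6     6
          4     1     1     1     2     3     3     4     5     6     7     8     9    11    12    13    15    17    18
          6     1     1     1     2     3     3     5     6     7     9    11    12    16    18    20    24    28    30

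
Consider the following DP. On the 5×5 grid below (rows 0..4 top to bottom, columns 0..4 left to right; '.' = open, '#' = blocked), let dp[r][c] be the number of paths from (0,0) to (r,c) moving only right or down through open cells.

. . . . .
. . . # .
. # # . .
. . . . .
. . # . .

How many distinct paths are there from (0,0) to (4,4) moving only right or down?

r\c   0   1   2   3   4
  0   1   1   1   1   1
  1   1   2   3   0   1
  2   1   0   0   0   1
  3   1   1   1   1   2
  4   1   2   0   1   3

3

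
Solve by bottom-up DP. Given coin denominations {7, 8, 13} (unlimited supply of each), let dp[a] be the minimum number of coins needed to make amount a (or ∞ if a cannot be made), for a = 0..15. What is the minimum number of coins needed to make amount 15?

 a  0  1  2  3  4  5  6  7  8  9 10 11 12 13 14 15
dp  0  -  -  -  -  -  -  1  1  -  -  -  -  1  2  2
(- denotes ∞ / unreachable)

2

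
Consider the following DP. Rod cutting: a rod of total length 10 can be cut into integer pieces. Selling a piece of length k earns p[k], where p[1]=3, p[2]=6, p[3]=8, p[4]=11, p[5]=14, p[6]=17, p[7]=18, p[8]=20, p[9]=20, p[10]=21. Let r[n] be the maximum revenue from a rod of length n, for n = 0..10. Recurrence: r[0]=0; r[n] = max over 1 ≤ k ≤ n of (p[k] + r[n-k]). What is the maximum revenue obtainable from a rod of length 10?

   n    0    1    2    3    4    5    6    7    8    9   10
r[n]    0    3    6    9   12   15   18   21   24   27   30

30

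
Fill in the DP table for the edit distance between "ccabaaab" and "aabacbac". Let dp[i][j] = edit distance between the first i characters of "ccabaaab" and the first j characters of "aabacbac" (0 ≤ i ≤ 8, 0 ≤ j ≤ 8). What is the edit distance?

   ''  a  a  b  a  c  b  a  c
''  0  1  2  3  4  5  6  7  8
 c  1  1  2  3  4  4  5  6  7
 c  2  2  2  3  4  4  5  6  6
 a  3  2  2  3  3  4  5  5  6
 b  4  3  3  2  3  4  4  5  6
 a  5  4  3  3  2  3  4  4  5
 a  6  5  4  4  3  3  4  4  5
 a  7  6  5  5  4  4  4  4  5
 b  8  7  6  5  5  5  4  5  5

5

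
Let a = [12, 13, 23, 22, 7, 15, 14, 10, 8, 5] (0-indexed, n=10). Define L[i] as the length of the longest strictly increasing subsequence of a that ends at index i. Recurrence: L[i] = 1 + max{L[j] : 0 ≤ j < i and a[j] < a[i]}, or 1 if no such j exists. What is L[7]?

   i    0    1    2    3    4    5    6    7    8    9
a[i]   12   13   23   22    7   15   14   10    8    5
L[i]    1    2    3    3    1    3    3    2    2    1

2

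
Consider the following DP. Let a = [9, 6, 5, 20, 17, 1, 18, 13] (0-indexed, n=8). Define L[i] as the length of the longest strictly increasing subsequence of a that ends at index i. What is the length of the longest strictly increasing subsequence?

   i    0    1    2    3    4    5    6    7
a[i]    9    6    5   20   17    1   18   13
L[i]    1    1    1    2    2    1    3    2

3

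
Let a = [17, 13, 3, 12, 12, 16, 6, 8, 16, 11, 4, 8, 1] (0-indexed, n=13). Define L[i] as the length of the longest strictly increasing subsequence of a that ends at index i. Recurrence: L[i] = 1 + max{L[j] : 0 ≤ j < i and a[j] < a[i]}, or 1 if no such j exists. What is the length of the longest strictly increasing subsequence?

4

   i    0    1    2    3    4    5    6    7    8    9   10   11   12
a[i]   17   13    3   12   12   16    6    8   16   11    4    8    1
L[i]    1    1    1    2    2    3    2    3    4    4    2    3    1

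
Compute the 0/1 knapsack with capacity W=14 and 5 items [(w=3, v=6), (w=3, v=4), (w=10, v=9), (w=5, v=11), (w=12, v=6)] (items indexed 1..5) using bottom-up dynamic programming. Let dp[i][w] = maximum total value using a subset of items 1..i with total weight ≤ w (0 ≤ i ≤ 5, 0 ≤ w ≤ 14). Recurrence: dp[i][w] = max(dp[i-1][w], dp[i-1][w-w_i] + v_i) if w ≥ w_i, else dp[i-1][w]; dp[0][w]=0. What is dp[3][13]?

i\w   0   1   2   3   4   5   6   7   8   9  10  11  12  13  14
  0   0   0   0   0   0   0   0   0   0   0   0   0   0   0   0
  1   0   0   0   6   6   6   6   6   6   6   6   6   6   6   6
  2   0   0   0   6   6   6  10  10  10  10  10  10  10  10  10
  3   0   0   0   6   6   6  10  10  10  10  10  10  10  15  15
  4   0   0   0   6   6  11  11  11  17  17  17  21  21  21  21
  5   0   0   0   6   6  11  11  11  17  17  17  21  21  21  21

15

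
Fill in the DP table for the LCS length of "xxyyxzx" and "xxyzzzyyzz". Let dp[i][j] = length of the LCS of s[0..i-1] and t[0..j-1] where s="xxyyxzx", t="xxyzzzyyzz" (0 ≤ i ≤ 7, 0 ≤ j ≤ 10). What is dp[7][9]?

   ''  x  x  y  z  z  z  y  y  z  z
''  0  0  0  0  0  0  0  0  0  0  0
 x  0  1  1  1  1  1  1  1  1  1  1
 x  0  1  2  2  2  2  2  2  2  2  2
 y  0  1  2  3  3  3  3  3  3  3  3
 y  0  1  2  3  3  3  3  4  4  4  4
 x  0  1  2  3  3  3  3  4  4  4  4
 z  0  1  2  3  4  4  4  4  4  5  5
 x  0  1  2  3  4  4  4  4  4  5  5

5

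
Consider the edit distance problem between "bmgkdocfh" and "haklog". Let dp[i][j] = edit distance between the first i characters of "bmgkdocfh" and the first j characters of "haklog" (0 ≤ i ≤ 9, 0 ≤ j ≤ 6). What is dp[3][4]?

   ''  h  a  k  l  o  g
''  0  1  2  3  4  5  6
 b  1  1  2  3  4  5  6
 m  2  2  2  3  4  5  6
 g  3  3  3  3  4  5  5
 k  4  4  4  3  4  5  6
 d  5  5  5  4  4  5  6
 o  6  6  6  5  5  4  5
 c  7  7  7  6  6  5  5
 f  8  8  8  7  7  6  6
 h  9  8  9  8  8  7  7

4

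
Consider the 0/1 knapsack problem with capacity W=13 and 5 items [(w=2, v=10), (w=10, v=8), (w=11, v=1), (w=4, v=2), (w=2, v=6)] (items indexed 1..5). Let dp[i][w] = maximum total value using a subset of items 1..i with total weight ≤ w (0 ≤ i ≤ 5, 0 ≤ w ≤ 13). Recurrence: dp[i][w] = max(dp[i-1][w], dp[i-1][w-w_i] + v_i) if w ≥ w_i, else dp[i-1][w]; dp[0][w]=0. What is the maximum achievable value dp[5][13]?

i\w   0   1   2   3   4   5   6   7   8   9  10  11  12  13
  0   0   0   0   0   0   0   0   0   0   0   0   0   0   0
  1   0   0  10  10  10  10  10  10  10  10  10  10  10  10
  2   0   0  10  10  10  10  10  10  10  10  10  10  18  18
  3   0   0  10  10  10  10  10  10  10  10  10  10  18  18
  4   0   0  10  10  10  10  12  12  12  12  12  12  18  18
  5   0   0  10  10  16  16  16  16  18  18  18  18  18  18

18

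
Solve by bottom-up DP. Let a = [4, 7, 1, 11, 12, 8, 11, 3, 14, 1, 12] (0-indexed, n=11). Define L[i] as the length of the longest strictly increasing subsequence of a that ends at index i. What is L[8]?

5

   i    0    1    2    3    4    5    6    7    8    9   10
a[i]    4    7    1   11   12    8   11    3   14    1   12
L[i]    1    2    1    3    4    3    4    2    5    1    5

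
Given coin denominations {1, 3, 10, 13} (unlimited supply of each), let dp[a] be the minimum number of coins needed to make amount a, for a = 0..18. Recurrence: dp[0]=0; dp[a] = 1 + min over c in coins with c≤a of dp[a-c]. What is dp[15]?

3

 a  0  1  2  3  4  5  6  7  8  9 10 11 12 13 14 15 16 17 18
dp  0  1  2  1  2  3  2  3  4  3  1  2  3  1  2  3  2  3  4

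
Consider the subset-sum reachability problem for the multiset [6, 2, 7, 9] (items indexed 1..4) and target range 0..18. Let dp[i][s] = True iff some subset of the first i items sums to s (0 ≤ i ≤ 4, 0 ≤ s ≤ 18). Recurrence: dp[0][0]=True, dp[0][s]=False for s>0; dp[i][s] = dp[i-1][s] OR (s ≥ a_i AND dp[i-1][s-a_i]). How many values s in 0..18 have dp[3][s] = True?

i\s   0   1   2   3   4   5   6   7   8   9  10  11  12  13  14  15  16  17  18
  0   T   F   F   F   F   F   F   F   F   F   F   F   F   F   F   F   F   F   F
  1   T   F   F   F   F   F   T   F   F   F   F   F   F   F   F   F   F   F   F
  2   T   F   T   F   F   F   T   F   T   F   F   F   F   F   F   F   F   F   F
  3   T   F   T   F   F   F   T   T   T   T   F   F   F   T   F   T   F   F   F
  4   T   F   T   F   F   F   T   T   T   T   F   T   F   T   F   T   T   T   T

8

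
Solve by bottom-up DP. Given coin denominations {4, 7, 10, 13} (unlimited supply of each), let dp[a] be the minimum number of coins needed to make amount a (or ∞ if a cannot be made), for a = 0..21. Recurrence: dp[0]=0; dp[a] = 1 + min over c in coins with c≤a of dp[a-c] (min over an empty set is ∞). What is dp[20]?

 a  0  1  2  3  4  5  6  7  8  9 10 11 12 13 14 15 16 17 18 19 20 21
dp  0  -  -  -  1  -  -  1  2  -  1  2  3  1  2  3  4  2  3  4  2  3
(- denotes ∞ / unreachable)

2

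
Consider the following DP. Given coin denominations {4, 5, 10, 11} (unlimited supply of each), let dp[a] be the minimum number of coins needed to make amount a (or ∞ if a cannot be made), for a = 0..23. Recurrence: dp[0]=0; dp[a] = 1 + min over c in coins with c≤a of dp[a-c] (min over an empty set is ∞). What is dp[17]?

4

 a  0  1  2  3  4  5  6  7  8  9 10 11 12 13 14 15 16 17 18 19 20 21 22 23
dp  0  -  -  -  1  1  -  -  2  2  1  1  3  3  2  2  2  4  3  3  2  2  2  4
(- denotes ∞ / unreachable)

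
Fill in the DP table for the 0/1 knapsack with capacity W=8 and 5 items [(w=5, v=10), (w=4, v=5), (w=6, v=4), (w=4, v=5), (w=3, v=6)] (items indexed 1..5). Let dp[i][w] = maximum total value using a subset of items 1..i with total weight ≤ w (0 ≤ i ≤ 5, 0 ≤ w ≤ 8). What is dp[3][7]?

10

i\w   0   1   2   3   4   5   6   7   8
  0   0   0   0   0   0   0   0   0   0
  1   0   0   0   0   0  10  10  10  10
  2   0   0   0   0   5  10  10  10  10
  3   0   0   0   0   5  10  10  10  10
  4   0   0   0   0   5  10  10  10  10
  5   0   0   0   6   6  10  10  11  16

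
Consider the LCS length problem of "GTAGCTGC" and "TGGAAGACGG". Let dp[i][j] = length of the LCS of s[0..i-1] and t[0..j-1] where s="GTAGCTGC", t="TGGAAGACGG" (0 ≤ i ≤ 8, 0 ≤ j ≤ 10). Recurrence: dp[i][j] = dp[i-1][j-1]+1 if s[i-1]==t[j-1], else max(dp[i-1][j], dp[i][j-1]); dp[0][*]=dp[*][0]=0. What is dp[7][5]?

3

   ''  T  G  G  A  A  G  A  C  G  G
''  0  0  0  0  0  0  0  0  0  0  0
 G  0  0  1  1  1  1  1  1  1  1  1
 T  0  1  1  1  1  1  1  1  1  1  1
 A  0  1  1  1  2  2  2  2  2  2  2
 G  0  1  2  2  2  2  3  3  3  3  3
 C  0  1  2  2  2  2  3  3  4  4  4
 T  0  1  2  2  2  2  3  3  4  4  4
 G  0  1  2  3  3  3  3  3  4  5  5
 C  0  1  2  3  3  3  3  3  4  5  5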